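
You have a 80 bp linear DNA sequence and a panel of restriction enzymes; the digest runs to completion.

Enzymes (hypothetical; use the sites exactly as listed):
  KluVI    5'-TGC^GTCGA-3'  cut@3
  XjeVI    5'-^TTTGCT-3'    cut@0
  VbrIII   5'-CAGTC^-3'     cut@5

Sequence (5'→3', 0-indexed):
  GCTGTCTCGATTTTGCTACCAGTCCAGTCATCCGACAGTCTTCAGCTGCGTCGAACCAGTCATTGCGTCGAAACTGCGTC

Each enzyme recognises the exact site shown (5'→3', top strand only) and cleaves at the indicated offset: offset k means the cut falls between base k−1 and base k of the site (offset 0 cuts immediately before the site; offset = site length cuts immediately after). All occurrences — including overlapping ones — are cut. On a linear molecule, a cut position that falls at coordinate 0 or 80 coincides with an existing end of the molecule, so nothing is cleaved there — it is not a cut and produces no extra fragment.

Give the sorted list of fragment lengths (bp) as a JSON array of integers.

[5,5,9,11,11,12,13,14]

Scan for sites:
  KluVI (TGCGTCGA, off=3): starts [46, 63] → cuts [49, 66]
  XjeVI (TTTGCT, off=0): starts [11] → cuts [11]
  VbrIII (CAGTC, off=5): starts [19, 24, 35, 56] → cuts [24, 29, 40, 61]

Pooled cuts: [11, 24, 29, 40, 49, 61, 66]

Fragments:
  [0,11): 11 bp
  [11,24): 13 bp
  [24,29): 5 bp
  [29,40): 11 bp
  [40,49): 9 bp
  [49,61): 12 bp
  [61,66): 5 bp
  [66,80): 14 bp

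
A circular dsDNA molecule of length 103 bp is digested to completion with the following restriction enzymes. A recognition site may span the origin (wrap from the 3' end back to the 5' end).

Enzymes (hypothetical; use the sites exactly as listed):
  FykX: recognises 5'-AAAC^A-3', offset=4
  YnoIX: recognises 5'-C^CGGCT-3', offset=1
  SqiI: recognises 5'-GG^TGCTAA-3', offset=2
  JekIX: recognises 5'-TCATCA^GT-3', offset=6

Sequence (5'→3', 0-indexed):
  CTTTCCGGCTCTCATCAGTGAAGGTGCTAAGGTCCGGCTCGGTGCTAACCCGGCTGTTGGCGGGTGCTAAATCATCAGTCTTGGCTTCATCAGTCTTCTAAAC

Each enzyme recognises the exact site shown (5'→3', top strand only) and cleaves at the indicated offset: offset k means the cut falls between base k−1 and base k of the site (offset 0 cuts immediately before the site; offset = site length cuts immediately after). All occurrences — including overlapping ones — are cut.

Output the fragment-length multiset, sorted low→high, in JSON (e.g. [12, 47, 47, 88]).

Per-enzyme occurrences:
  FykX (AAACA, off=4): no sites
  YnoIX (CCGGCT, off=1): starts [4, 33, 49] → cuts [5, 34, 50]
  SqiI (GGTGCTAA, off=2): starts [22, 40, 62] → cuts [24, 42, 64]
  JekIX (TCATCAGT, off=6): starts [11, 71, 86] → cuts [17, 77, 92]

All cut coordinates (distinct, sorted): [5, 17, 24, 34, 42, 50, 64, 77, 92]

Fragment lengths:
  5→17: 12 bp
  17→24: 7 bp
  24→34: 10 bp
  34→42: 8 bp
  42→50: 8 bp
  50→64: 14 bp
  64→77: 13 bp
  77→92: 15 bp
  92→5 (wrap): 103-92+5 = 16 bp

[7,8,8,10,12,13,14,15,16]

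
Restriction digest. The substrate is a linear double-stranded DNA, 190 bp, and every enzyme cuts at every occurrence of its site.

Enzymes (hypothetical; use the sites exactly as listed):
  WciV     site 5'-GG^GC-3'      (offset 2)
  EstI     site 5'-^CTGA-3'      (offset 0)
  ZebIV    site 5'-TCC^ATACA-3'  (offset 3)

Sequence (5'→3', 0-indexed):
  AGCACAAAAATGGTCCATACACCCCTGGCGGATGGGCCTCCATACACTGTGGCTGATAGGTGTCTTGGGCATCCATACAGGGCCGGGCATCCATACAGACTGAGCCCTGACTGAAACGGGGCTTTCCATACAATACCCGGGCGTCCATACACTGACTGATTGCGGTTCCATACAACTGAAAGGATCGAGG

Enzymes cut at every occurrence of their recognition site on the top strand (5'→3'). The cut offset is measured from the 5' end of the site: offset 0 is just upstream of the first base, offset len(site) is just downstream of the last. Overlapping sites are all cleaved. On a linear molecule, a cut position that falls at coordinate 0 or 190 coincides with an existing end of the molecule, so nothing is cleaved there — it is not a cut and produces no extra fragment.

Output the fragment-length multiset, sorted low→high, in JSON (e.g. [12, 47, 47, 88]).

Site scan:
  WciV GGGC/2: at [33, 66, 79, 84, 118, 138] ⇒ [35, 68, 81, 86, 120, 140]
  EstI CTGA/0: at [52, 99, 106, 110, 151, 155, 175] ⇒ [52, 99, 106, 110, 151, 155, 175]
  ZebIV TCCATACA/3: at [13, 38, 71, 89, 124, 143, 166] ⇒ [16, 41, 74, 92, 127, 146, 169]

All cut coordinates (distinct, sorted): [16, 35, 41, 52, 68, 74, 81, 86, 92, 99, 106, 110, 120, 127, 140, 146, 151, 155, 169, 175]

Fragment lengths:
  [0,16): 16 bp
  [16,35): 19 bp
  [35,41): 6 bp
  [41,52): 11 bp
  [52,68): 16 bp
  [68,74): 6 bp
  [74,81): 7 bp
  [81,86): 5 bp
  [86,92): 6 bp
  [92,99): 7 bp
  [99,106): 7 bp
  [106,110): 4 bp
  [110,120): 10 bp
  [120,127): 7 bp
  [127,140): 13 bp
  [140,146): 6 bp
  [146,151): 5 bp
  [151,155): 4 bp
  [155,169): 14 bp
  [169,175): 6 bp
  [175,190): 15 bp

[4,4,5,5,6,6,6,6,6,7,7,7,7,10,11,13,14,15,16,16,19]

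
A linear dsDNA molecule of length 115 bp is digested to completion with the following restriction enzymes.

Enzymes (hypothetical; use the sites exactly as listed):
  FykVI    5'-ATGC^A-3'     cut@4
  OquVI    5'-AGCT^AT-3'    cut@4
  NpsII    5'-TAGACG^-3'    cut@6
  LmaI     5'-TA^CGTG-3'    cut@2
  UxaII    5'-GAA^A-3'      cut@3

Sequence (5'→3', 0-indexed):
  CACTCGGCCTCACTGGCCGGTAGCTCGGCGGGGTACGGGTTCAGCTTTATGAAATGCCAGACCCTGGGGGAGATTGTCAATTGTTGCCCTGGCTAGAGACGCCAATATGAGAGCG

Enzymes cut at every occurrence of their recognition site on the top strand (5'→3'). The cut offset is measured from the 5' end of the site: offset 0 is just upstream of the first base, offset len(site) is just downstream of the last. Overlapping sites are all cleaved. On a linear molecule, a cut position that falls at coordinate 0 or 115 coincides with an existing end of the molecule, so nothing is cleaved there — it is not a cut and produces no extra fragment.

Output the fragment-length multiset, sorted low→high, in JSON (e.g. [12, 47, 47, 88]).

Scan for sites:
  FykVI (ATGCA, off=4): no sites
  OquVI (AGCTAT, off=4): no sites
  NpsII (TAGACG, off=6): no sites
  LmaI (TACGTG, off=2): no sites
  UxaII GAAA/3: at [50] ⇒ [53]

All cut coordinates (distinct, sorted): [53]

Fragments:
  [0,53): 53 bp
  [53,115): 62 bp

[53,62]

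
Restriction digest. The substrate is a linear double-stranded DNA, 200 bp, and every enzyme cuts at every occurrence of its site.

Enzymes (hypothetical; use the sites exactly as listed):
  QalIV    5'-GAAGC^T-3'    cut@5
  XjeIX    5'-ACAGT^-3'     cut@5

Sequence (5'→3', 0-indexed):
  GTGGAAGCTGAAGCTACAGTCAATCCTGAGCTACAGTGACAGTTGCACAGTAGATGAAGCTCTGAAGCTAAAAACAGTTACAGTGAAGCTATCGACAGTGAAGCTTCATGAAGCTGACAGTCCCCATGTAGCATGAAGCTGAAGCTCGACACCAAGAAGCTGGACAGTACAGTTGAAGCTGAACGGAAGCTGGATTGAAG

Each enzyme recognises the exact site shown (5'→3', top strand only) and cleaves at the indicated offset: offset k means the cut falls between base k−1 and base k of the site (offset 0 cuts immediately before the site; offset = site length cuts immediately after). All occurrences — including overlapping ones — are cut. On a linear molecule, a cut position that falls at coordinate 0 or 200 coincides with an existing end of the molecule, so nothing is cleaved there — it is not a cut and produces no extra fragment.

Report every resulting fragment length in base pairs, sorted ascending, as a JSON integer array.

Site scan:
  QalIV GAAGCT/5: at [3, 9, 55, 63, 84, 99, 109, 134, 140, 155, 174, 185] ⇒ [8, 14, 60, 68, 89, 104, 114, 139, 145, 160, 179, 190]
  XjeIX ACAGT/5: at [15, 32, 38, 46, 73, 79, 94, 116, 163, 168] ⇒ [20, 37, 43, 51, 78, 84, 99, 121, 168, 173]

Pooled cuts: [8, 14, 20, 37, 43, 51, 60, 68, 78, 84, 89, 99, 104, 114, 121, 139, 145, 160, 168, 173, 179, 190]

Fragment lengths:
  [0,8): 8 bp
  [8,14): 6 bp
  [14,20): 6 bp
  [20,37): 17 bp
  [37,43): 6 bp
  [43,51): 8 bp
  [51,60): 9 bp
  [60,68): 8 bp
  [68,78): 10 bp
  [78,84): 6 bp
  [84,89): 5 bp
  [89,99): 10 bp
  [99,104): 5 bp
  [104,114): 10 bp
  [114,121): 7 bp
  [121,139): 18 bp
  [139,145): 6 bp
  [145,160): 15 bp
  [160,168): 8 bp
  [168,173): 5 bp
  [173,179): 6 bp
  [179,190): 11 bp
  [190,200): 10 bp

[5,5,5,6,6,6,6,6,6,7,8,8,8,8,9,10,10,10,10,11,15,17,18]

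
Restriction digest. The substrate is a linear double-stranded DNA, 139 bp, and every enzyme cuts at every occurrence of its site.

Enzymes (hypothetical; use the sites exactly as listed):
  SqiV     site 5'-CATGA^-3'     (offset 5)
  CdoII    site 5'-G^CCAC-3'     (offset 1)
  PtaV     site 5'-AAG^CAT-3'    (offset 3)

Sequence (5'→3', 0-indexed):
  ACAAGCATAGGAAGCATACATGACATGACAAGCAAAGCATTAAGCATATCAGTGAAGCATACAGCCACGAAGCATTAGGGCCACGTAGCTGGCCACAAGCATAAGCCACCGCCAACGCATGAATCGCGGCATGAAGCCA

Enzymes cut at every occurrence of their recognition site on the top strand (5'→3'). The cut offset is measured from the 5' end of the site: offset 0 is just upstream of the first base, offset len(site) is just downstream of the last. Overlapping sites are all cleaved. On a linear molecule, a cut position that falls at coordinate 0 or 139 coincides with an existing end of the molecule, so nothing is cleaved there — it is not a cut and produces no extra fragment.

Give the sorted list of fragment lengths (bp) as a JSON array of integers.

Site scan:
  SqiV (CATGA, off=5): starts [18, 23, 117, 129] → cuts [23, 28, 122, 134]
  CdoII (GCCAC, off=1): starts [63, 79, 91, 104] → cuts [64, 80, 92, 105]
  PtaV (AAGCAT, off=3): starts [2, 11, 34, 41, 54, 69, 96] → cuts [5, 14, 37, 44, 57, 72, 99]

All cut coordinates (distinct, sorted): [5, 14, 23, 28, 37, 44, 57, 64, 72, 80, 92, 99, 105, 122, 134]

Fragments:
  [0,5): 5 bp
  [5,14): 9 bp
  [14,23): 9 bp
  [23,28): 5 bp
  [28,37): 9 bp
  [37,44): 7 bp
  [44,57): 13 bp
  [57,64): 7 bp
  [64,72): 8 bp
  [72,80): 8 bp
  [80,92): 12 bp
  [92,99): 7 bp
  [99,105): 6 bp
  [105,122): 17 bp
  [122,134): 12 bp
  [134,139): 5 bp

[5,5,5,6,7,7,7,8,8,9,9,9,12,12,13,17]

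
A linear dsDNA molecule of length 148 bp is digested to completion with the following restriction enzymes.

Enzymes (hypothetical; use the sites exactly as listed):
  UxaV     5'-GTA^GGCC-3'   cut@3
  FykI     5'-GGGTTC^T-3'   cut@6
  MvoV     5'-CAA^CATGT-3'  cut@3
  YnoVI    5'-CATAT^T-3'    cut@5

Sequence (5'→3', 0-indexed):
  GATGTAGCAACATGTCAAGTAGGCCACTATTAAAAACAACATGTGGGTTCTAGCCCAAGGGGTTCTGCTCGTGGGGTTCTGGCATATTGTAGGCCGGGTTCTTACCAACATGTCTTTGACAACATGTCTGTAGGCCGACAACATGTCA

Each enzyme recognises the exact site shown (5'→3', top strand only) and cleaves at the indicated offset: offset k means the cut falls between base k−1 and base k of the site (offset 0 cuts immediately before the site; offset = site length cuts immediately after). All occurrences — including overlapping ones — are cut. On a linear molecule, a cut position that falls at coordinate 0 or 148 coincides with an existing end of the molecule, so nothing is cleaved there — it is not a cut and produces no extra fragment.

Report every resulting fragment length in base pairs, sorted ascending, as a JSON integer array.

[4,7,7,8,9,10,10,10,11,11,14,14,15,18]

Per-enzyme occurrences:
  UxaV GTAGGCC/3: at [18, 88, 129] ⇒ [21, 91, 132]
  FykI GGGTTCT/6: at [44, 59, 73, 95] ⇒ [50, 65, 79, 101]
  MvoV CAACATGT/3: at [7, 36, 105, 119, 138] ⇒ [10, 39, 108, 122, 141]
  YnoVI CATATT/5: at [82] ⇒ [87]

All cut coordinates (distinct, sorted): [10, 21, 39, 50, 65, 79, 87, 91, 101, 108, 122, 132, 141]

Fragment lengths:
  [0,10): 10 bp
  [10,21): 11 bp
  [21,39): 18 bp
  [39,50): 11 bp
  [50,65): 15 bp
  [65,79): 14 bp
  [79,87): 8 bp
  [87,91): 4 bp
  [91,101): 10 bp
  [101,108): 7 bp
  [108,122): 14 bp
  [122,132): 10 bp
  [132,141): 9 bp
  [141,148): 7 bp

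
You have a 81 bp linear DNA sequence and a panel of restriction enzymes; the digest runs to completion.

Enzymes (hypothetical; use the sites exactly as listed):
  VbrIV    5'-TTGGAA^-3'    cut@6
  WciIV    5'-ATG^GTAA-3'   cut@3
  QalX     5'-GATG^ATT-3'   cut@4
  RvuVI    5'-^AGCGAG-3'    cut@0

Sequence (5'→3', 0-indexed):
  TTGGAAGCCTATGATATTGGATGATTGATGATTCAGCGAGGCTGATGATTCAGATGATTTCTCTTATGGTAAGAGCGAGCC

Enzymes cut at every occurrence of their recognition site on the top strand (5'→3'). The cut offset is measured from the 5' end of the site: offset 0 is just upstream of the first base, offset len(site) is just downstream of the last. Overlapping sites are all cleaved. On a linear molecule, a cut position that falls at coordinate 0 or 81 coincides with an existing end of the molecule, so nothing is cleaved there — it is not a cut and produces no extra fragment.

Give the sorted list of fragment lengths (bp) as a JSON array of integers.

[4,5,6,7,8,9,12,13,17]

Per-enzyme occurrences:
  VbrIV TTGGAA/6: at [0] ⇒ [6]
  WciIV ATGGTAA/3: at [65] ⇒ [68]
  QalX GATGATT/4: at [19, 26, 43, 52] ⇒ [23, 30, 47, 56]
  RvuVI AGCGAG/0: at [34, 73] ⇒ [34, 73]

Pooled cuts: [6, 23, 30, 34, 47, 56, 68, 73]

Fragment lengths:
  [0,6): 6 bp
  [6,23): 17 bp
  [23,30): 7 bp
  [30,34): 4 bp
  [34,47): 13 bp
  [47,56): 9 bp
  [56,68): 12 bp
  [68,73): 5 bp
  [73,81): 8 bp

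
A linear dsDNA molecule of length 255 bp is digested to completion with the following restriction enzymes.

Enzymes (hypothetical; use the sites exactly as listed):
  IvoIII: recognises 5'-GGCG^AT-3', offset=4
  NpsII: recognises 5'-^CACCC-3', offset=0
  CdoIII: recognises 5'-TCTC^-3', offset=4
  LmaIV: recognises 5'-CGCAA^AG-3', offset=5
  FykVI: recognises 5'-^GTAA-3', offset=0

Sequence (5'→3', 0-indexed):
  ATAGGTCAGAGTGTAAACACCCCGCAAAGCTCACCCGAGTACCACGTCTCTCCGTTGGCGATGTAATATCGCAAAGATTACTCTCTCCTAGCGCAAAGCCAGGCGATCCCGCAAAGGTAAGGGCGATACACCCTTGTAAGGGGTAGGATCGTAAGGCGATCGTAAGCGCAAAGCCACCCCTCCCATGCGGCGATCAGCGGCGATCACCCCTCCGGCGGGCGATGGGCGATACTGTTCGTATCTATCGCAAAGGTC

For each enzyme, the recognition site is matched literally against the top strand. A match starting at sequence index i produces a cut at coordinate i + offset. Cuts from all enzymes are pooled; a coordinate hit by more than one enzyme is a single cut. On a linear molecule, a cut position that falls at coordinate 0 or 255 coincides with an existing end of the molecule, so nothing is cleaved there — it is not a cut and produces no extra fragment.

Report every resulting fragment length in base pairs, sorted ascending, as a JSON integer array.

[2,2,2,2,2,3,3,3,4,5,5,7,7,8,8,9,9,9,9,10,10,10,11,12,12,15,17,18,19,22]

Scan for sites:
  IvoIII (GGCGAT, off=4): starts [56, 101, 121, 154, 188, 198, 217, 224] → cuts [60, 105, 125, 158, 192, 202, 221, 228]
  NpsII (CACCC, off=0): starts [17, 31, 128, 174, 204] → cuts [17, 31, 128, 174, 204]
  CdoIII (TCTC, off=4): starts [46, 48, 81, 83] → cuts [50, 52, 85, 87]
  LmaIV (CGCAAAG, off=5): starts [22, 69, 91, 109, 166, 245] → cuts [27, 74, 96, 114, 171, 250]
  FykVI (GTAA, off=0): starts [12, 62, 116, 135, 150, 161] → cuts [12, 62, 116, 135, 150, 161]

Pooled cuts: [12, 17, 27, 31, 50, 52, 60, 62, 74, 85, 87, 96, 105, 114, 116, 125, 128, 135, 150, 158, 161, 171, 174, 192, 202, 204, 221, 228, 250]

Fragment lengths:
  [0,12): 12 bp
  [12,17): 5 bp
  [17,27): 10 bp
  [27,31): 4 bp
  [31,50): 19 bp
  [50,52): 2 bp
  [52,60): 8 bp
  [60,62): 2 bp
  [62,74): 12 bp
  [74,85): 11 bp
  [85,87): 2 bp
  [87,96): 9 bp
  [96,105): 9 bp
  [105,114): 9 bp
  [114,116): 2 bp
  [116,125): 9 bp
  [125,128): 3 bp
  [128,135): 7 bp
  [135,150): 15 bp
  [150,158): 8 bp
  [158,161): 3 bp
  [161,171): 10 bp
  [171,174): 3 bp
  [174,192): 18 bp
  [192,202): 10 bp
  [202,204): 2 bp
  [204,221): 17 bp
  [221,228): 7 bp
  [228,250): 22 bp
  [250,255): 5 bp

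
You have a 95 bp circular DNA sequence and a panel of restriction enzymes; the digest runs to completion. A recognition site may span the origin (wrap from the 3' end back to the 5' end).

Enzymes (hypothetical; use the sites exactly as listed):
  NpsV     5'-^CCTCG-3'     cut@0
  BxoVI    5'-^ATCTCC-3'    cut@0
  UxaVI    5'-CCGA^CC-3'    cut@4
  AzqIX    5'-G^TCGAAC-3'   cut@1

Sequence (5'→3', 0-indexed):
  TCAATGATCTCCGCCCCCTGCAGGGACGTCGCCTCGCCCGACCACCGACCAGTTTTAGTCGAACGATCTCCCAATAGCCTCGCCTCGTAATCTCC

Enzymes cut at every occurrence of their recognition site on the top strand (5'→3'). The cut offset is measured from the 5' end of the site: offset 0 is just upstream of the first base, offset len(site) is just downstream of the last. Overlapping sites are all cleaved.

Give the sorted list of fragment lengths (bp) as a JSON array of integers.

Per-enzyme occurrences:
  NpsV CCTCG/0: at [31, 77, 82] ⇒ [31, 77, 82]
  BxoVI ATCTCC/0: at [6, 65, 89] ⇒ [6, 65, 89]
  UxaVI CCGACC/4: at [37, 44] ⇒ [41, 48]
  AzqIX GTCGAAC/1: at [57] ⇒ [58]

Pooled cuts: [6, 31, 41, 48, 58, 65, 77, 82, 89]

Fragment lengths:
  6→31: 25 bp
  31→41: 10 bp
  41→48: 7 bp
  48→58: 10 bp
  58→65: 7 bp
  65→77: 12 bp
  77→82: 5 bp
  82→89: 7 bp
  89→6 (wrap): 95-89+6 = 12 bp

[5,7,7,7,10,10,12,12,25]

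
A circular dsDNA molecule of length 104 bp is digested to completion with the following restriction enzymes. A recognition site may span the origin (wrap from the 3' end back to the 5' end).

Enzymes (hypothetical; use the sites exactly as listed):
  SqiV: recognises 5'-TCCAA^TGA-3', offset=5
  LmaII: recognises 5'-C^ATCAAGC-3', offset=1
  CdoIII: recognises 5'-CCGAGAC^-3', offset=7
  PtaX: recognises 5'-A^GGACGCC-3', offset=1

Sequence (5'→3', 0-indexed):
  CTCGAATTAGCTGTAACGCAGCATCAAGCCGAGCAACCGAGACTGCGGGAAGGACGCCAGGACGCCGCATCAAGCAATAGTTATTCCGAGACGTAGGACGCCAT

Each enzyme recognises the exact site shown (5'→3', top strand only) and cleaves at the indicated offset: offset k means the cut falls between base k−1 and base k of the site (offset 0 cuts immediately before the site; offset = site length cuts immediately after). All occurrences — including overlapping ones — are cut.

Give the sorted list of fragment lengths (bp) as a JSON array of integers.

Scan for sites:
  SqiV (TCCAATGA, off=5): no sites
  LmaII (CATCAAGC, off=1): starts [21, 67] → cuts [22, 68]
  CdoIII (CCGAGAC, off=7): starts [36, 85] → cuts [43, 92]
  PtaX (AGGACGCC, off=1): starts [50, 58, 94] → cuts [51, 59, 95]

All cut coordinates (distinct, sorted): [22, 43, 51, 59, 68, 92, 95]

Fragment lengths:
  22→43: 21 bp
  43→51: 8 bp
  51→59: 8 bp
  59→68: 9 bp
  68→92: 24 bp
  92→95: 3 bp
  95→22 (wrap): 104-95+22 = 31 bp

[3,8,8,9,21,24,31]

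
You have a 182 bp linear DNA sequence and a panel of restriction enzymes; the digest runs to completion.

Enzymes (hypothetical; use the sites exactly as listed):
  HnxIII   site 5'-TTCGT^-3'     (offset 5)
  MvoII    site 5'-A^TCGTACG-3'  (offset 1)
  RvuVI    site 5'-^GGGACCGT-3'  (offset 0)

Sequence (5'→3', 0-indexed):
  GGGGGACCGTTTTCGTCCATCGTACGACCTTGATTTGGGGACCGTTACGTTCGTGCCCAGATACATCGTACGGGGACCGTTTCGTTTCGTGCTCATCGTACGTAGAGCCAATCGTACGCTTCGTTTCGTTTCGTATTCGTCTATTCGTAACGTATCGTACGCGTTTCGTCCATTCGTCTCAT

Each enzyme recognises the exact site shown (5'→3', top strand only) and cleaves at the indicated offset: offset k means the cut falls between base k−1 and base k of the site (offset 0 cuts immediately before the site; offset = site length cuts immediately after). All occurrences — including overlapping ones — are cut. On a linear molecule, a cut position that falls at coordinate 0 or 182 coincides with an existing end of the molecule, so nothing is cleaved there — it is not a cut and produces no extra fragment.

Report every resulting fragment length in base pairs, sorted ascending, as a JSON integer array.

Scan for sites:
  HnxIII (TTCGT, off=5): starts [11, 49, 80, 85, 119, 124, 129, 135, 143, 164, 172] → cuts [16, 54, 85, 90, 124, 129, 134, 140, 148, 169, 177]
  MvoII (ATCGTACG, off=1): starts [18, 64, 94, 110, 153] → cuts [19, 65, 95, 111, 154]
  RvuVI (GGGACCGT, off=0): starts [2, 37, 72] → cuts [2, 37, 72]

All cut coordinates (distinct, sorted): [2, 16, 19, 37, 54, 65, 72, 85, 90, 95, 111, 124, 129, 134, 140, 148, 154, 169, 177]

Fragments:
  [0,2): 2 bp
  [2,16): 14 bp
  [16,19): 3 bp
  [19,37): 18 bp
  [37,54): 17 bp
  [54,65): 11 bp
  [65,72): 7 bp
  [72,85): 13 bp
  [85,90): 5 bp
  [90,95): 5 bp
  [95,111): 16 bp
  [111,124): 13 bp
  [124,129): 5 bp
  [129,134): 5 bp
  [134,140): 6 bp
  [140,148): 8 bp
  [148,154): 6 bp
  [154,169): 15 bp
  [169,177): 8 bp
  [177,182): 5 bp

[2,3,5,5,5,5,5,6,6,7,8,8,11,13,13,14,15,16,17,18]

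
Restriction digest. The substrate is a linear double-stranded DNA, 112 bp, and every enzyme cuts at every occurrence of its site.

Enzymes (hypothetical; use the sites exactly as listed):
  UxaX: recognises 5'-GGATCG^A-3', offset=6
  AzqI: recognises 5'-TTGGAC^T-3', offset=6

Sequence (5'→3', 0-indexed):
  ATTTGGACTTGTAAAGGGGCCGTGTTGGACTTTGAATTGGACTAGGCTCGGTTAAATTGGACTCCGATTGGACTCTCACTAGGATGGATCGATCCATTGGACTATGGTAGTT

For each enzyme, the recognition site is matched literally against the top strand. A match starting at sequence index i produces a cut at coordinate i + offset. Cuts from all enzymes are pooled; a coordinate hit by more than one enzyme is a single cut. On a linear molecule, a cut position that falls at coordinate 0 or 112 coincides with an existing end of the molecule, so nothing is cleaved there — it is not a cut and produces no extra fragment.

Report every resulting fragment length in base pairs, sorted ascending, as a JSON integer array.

[8,10,11,11,12,18,20,22]

Per-enzyme occurrences:
  UxaX (GGATCGA, off=6): starts [85] → cuts [91]
  AzqI (TTGGACT, off=6): starts [2, 24, 36, 56, 67, 96] → cuts [8, 30, 42, 62, 73, 102]

All cut coordinates (distinct, sorted): [8, 30, 42, 62, 73, 91, 102]

Fragment lengths:
  [0,8): 8 bp
  [8,30): 22 bp
  [30,42): 12 bp
  [42,62): 20 bp
  [62,73): 11 bp
  [73,91): 18 bp
  [91,102): 11 bp
  [102,112): 10 bp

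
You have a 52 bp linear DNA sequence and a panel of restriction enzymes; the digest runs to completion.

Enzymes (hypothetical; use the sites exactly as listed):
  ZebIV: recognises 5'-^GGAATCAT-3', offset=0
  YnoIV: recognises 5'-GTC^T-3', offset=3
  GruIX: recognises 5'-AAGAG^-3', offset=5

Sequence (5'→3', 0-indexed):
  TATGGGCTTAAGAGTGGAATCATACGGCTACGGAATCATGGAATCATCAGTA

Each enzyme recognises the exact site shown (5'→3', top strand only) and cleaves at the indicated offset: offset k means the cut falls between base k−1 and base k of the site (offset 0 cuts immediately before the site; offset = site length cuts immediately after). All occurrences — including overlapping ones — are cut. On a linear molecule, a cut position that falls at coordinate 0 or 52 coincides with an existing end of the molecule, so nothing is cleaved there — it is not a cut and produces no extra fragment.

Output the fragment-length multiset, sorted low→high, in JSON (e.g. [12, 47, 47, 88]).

Per-enzyme occurrences:
  ZebIV GGAATCAT/0: at [15, 31, 39] ⇒ [15, 31, 39]
  YnoIV (GTCT, off=3): no sites
  GruIX AAGAG/5: at [9] ⇒ [14]

Pooled cuts: [14, 15, 31, 39]

Fragment lengths:
  [0,14): 14 bp
  [14,15): 1 bp
  [15,31): 16 bp
  [31,39): 8 bp
  [39,52): 13 bp

[1,8,13,14,16]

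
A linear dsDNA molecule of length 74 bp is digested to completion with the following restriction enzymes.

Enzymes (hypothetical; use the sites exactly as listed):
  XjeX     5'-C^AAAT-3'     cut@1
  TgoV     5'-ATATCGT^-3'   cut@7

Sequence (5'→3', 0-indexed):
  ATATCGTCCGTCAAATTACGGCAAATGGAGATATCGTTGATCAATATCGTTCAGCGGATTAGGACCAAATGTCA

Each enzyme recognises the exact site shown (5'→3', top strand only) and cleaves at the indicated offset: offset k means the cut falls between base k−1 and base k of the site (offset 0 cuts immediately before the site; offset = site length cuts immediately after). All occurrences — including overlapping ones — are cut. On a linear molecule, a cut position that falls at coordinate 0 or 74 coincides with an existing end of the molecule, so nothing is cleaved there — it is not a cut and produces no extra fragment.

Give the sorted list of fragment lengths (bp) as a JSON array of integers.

[5,7,8,10,13,15,16]

Site scan:
  XjeX CAAAT/1: at [11, 21, 65] ⇒ [12, 22, 66]
  TgoV ATATCGT/7: at [0, 30, 43] ⇒ [7, 37, 50]

Pooled cuts: [7, 12, 22, 37, 50, 66]

Fragment lengths:
  [0,7): 7 bp
  [7,12): 5 bp
  [12,22): 10 bp
  [22,37): 15 bp
  [37,50): 13 bp
  [50,66): 16 bp
  [66,74): 8 bp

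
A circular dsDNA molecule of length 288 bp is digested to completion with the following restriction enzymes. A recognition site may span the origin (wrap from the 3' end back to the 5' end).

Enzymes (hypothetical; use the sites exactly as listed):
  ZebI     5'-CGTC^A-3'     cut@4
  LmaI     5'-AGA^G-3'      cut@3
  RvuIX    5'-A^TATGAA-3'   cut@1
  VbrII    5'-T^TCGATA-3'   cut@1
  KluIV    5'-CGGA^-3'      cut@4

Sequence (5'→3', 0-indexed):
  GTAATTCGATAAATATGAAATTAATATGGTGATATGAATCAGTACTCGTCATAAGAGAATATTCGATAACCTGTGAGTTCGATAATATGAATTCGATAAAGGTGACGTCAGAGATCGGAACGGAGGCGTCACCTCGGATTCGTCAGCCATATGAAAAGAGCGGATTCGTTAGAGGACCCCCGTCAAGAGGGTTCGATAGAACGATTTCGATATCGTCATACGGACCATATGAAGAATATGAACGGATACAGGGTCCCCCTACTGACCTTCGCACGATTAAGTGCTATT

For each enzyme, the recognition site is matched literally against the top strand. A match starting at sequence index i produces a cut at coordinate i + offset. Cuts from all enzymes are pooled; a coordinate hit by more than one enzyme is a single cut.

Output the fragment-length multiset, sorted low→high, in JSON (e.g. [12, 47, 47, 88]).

Site scan:
  ZebI CGTCA/4: at [46, 105, 126, 140, 180, 213] ⇒ [50, 109, 130, 144, 184, 217]
  LmaI AGAG/3: at [53, 109, 156, 170, 185] ⇒ [56, 112, 159, 173, 188]
  RvuIX ATATGAA/1: at [12, 31, 84, 148, 226, 235] ⇒ [13, 32, 85, 149, 227, 236]
  VbrII TTCGATA/1: at [4, 61, 77, 91, 191, 205] ⇒ [5, 62, 78, 92, 192, 206]
  KluIV CGGA/4: at [115, 120, 134, 160, 220, 242] ⇒ [119, 124, 138, 164, 224, 246]

All cut coordinates (distinct, sorted): [5, 13, 32, 50, 56, 62, 78, 85, 92, 109, 112, 119, 124, 130, 138, 144, 149, 159, 164, 173, 184, 188, 192, 206, 217, 224, 227, 236, 246]

Fragment lengths:
  5→13: 8 bp
  13→32: 19 bp
  32→50: 18 bp
  50→56: 6 bp
  56→62: 6 bp
  62→78: 16 bp
  78→85: 7 bp
  85→92: 7 bp
  92→109: 17 bp
  109→112: 3 bp
  112→119: 7 bp
  119→124: 5 bp
  124→130: 6 bp
  130→138: 8 bp
  138→144: 6 bp
  144→149: 5 bp
  149→159: 10 bp
  159→164: 5 bp
  164→173: 9 bp
  173→184: 11 bp
  184→188: 4 bp
  188→192: 4 bp
  192→206: 14 bp
  206→217: 11 bp
  217→224: 7 bp
  224→227: 3 bp
  227→236: 9 bp
  236→246: 10 bp
  246→5 (wrap): 288-246+5 = 47 bp

[3,3,4,4,5,5,5,6,6,6,6,7,7,7,7,8,8,9,9,10,10,11,11,14,16,17,18,19,47]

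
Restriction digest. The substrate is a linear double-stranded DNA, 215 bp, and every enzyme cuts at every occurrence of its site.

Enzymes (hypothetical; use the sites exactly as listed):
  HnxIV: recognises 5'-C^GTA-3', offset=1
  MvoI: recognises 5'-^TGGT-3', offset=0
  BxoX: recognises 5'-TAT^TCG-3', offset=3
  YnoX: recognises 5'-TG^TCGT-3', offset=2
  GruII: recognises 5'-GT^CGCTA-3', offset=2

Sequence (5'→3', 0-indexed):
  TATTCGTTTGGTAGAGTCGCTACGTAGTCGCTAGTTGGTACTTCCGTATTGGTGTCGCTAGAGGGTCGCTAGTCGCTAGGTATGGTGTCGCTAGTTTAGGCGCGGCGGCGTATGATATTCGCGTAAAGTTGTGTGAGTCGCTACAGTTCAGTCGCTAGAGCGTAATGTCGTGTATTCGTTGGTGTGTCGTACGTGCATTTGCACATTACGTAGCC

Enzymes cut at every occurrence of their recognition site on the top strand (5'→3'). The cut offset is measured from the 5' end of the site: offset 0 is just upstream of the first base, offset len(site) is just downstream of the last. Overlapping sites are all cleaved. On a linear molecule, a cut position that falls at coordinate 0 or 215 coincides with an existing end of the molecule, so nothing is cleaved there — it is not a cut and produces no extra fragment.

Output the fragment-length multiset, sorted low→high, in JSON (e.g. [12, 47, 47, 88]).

[2,3,4,4,4,5,5,6,6,6,6,6,7,7,7,8,9,9,9,9,10,11,14,16,21,21]

Per-enzyme occurrences:
  HnxIV (CGTA, off=1): starts [22, 44, 108, 121, 160, 187, 208] → cuts [23, 45, 109, 122, 161, 188, 209]
  MvoI (TGGT, off=0): starts [8, 35, 49, 82, 179] → cuts [8, 35, 49, 82, 179]
  BxoX (TATTCG, off=3): starts [0, 115, 172] → cuts [3, 118, 175]
  YnoX (TGTCGT, off=2): starts [165, 184] → cuts [167, 186]
  GruII (GTCGCTA, off=2): starts [15, 26, 53, 64, 71, 86, 136, 150] → cuts [17, 28, 55, 66, 73, 88, 138, 152]

All cut coordinates (distinct, sorted): [3, 8, 17, 23, 28, 35, 45, 49, 55, 66, 73, 82, 88, 109, 118, 122, 138, 152, 161, 167, 175, 179, 186, 188, 209]

Fragment lengths:
  [0,3): 3 bp
  [3,8): 5 bp
  [8,17): 9 bp
  [17,23): 6 bp
  [23,28): 5 bp
  [28,35): 7 bp
  [35,45): 10 bp
  [45,49): 4 bp
  [49,55): 6 bp
  [55,66): 11 bp
  [66,73): 7 bp
  [73,82): 9 bp
  [82,88): 6 bp
  [88,109): 21 bp
  [109,118): 9 bp
  [118,122): 4 bp
  [122,138): 16 bp
  [138,152): 14 bp
  [152,161): 9 bp
  [161,167): 6 bp
  [167,175): 8 bp
  [175,179): 4 bp
  [179,186): 7 bp
  [186,188): 2 bp
  [188,209): 21 bp
  [209,215): 6 bp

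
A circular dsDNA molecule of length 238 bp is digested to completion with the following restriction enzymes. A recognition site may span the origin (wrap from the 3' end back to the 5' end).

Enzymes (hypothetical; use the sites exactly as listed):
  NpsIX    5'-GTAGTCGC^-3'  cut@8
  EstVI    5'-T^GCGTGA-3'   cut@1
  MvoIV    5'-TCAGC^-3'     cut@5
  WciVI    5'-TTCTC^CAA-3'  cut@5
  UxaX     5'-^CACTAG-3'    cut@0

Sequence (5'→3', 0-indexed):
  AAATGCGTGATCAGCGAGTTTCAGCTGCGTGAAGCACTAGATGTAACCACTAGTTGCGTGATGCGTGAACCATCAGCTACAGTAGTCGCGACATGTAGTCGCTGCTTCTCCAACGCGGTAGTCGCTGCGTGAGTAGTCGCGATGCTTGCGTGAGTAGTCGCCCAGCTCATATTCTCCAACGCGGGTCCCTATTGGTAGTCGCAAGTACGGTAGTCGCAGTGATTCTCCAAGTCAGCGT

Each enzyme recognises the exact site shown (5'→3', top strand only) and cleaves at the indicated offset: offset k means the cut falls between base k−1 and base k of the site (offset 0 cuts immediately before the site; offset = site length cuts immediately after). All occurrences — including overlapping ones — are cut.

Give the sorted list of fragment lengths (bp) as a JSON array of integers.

[1,1,6,7,7,8,8,8,9,10,10,11,12,13,13,14,14,15,15,15,15,26]

Site scan:
  NpsIX (GTAGTCGC, off=8): starts [81, 94, 117, 132, 153, 194, 209] → cuts [89, 102, 125, 140, 161, 202, 217]
  EstVI (TGCGTGA, off=1): starts [3, 25, 54, 61, 125, 146] → cuts [4, 26, 55, 62, 126, 147]
  MvoIV (TCAGC, off=5): starts [10, 20, 72, 231] → cuts [15, 25, 77, 236]
  WciVI (TTCTCCAA, off=5): starts [105, 171, 222] → cuts [110, 176, 227]
  UxaX (CACTAG, off=0): starts [34, 47] → cuts [34, 47]

All cut coordinates (distinct, sorted): [4, 15, 25, 26, 34, 47, 55, 62, 77, 89, 102, 110, 125, 126, 140, 147, 161, 176, 202, 217, 227, 236]

Fragments:
  4→15: 11 bp
  15→25: 10 bp
  25→26: 1 bp
  26→34: 8 bp
  34→47: 13 bp
  47→55: 8 bp
  55→62: 7 bp
  62→77: 15 bp
  77→89: 12 bp
  89→102: 13 bp
  102→110: 8 bp
  110→125: 15 bp
  125→126: 1 bp
  126→140: 14 bp
  140→147: 7 bp
  147→161: 14 bp
  161→176: 15 bp
  176→202: 26 bp
  202→217: 15 bp
  217→227: 10 bp
  227→236: 9 bp
  236→4 (wrap): 238-236+4 = 6 bp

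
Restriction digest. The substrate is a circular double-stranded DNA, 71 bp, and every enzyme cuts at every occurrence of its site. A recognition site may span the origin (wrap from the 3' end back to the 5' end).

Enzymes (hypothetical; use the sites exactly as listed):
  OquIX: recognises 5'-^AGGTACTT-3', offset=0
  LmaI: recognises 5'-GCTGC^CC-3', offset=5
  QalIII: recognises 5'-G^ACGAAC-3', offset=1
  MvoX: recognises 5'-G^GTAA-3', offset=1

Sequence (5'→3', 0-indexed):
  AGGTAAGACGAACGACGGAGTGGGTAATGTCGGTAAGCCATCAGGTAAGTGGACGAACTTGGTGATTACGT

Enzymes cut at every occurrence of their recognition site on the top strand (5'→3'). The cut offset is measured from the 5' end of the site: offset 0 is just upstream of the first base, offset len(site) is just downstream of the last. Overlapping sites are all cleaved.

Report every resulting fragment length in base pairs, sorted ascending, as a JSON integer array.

[5,8,9,12,16,21]

Site scan:
  OquIX (AGGTACTT, off=0): no sites
  LmaI (GCTGCCC, off=5): no sites
  QalIII (GACGAAC, off=1): starts [6, 51] → cuts [7, 52]
  MvoX (GGTAA, off=1): starts [1, 22, 31, 43] → cuts [2, 23, 32, 44]

Pooled cuts: [2, 7, 23, 32, 44, 52]

Fragment lengths:
  2→7: 5 bp
  7→23: 16 bp
  23→32: 9 bp
  32→44: 12 bp
  44→52: 8 bp
  52→2 (wrap): 71-52+2 = 21 bp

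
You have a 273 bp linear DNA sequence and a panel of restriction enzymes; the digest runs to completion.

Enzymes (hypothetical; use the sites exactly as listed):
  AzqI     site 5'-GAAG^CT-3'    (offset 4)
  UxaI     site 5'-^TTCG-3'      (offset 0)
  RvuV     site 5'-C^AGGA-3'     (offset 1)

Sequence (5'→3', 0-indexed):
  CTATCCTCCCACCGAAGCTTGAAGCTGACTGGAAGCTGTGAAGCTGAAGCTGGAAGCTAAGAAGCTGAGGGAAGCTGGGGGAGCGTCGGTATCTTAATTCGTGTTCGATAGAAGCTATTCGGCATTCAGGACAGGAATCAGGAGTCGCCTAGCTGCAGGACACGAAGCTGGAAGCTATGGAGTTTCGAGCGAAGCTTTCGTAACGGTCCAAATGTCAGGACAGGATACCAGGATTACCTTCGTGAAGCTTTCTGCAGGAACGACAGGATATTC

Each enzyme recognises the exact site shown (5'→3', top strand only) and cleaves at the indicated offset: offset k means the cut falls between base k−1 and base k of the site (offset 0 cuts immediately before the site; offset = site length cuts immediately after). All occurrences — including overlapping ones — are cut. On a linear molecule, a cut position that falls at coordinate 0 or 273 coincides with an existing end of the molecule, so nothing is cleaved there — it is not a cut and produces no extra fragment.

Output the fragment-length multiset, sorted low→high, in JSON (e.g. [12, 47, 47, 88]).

Scan for sites:
  AzqI (GAAGCT, off=4): starts [13, 20, 31, 39, 45, 52, 60, 70, 110, 163, 170, 190, 243] → cuts [17, 24, 35, 43, 49, 56, 64, 74, 114, 167, 174, 194, 247]
  UxaI (TTCG, off=0): starts [97, 103, 117, 183, 196, 238] → cuts [97, 103, 117, 183, 196, 238]
  RvuV (CAGGA, off=1): starts [126, 131, 138, 155, 215, 220, 228, 254, 263] → cuts [127, 132, 139, 156, 216, 221, 229, 255, 264]

All cut coordinates (distinct, sorted): [17, 24, 35, 43, 49, 56, 64, 74, 97, 103, 114, 117, 127, 132, 139, 156, 167, 174, 183, 194, 196, 216, 221, 229, 238, 247, 255, 264]

Fragments:
  [0,17): 17 bp
  [17,24): 7 bp
  [24,35): 11 bp
  [35,43): 8 bp
  [43,49): 6 bp
  [49,56): 7 bp
  [56,64): 8 bp
  [64,74): 10 bp
  [74,97): 23 bp
  [97,103): 6 bp
  [103,114): 11 bp
  [114,117): 3 bp
  [117,127): 10 bp
  [127,132): 5 bp
  [132,139): 7 bp
  [139,156): 17 bp
  [156,167): 11 bp
  [167,174): 7 bp
  [174,183): 9 bp
  [183,194): 11 bp
  [194,196): 2 bp
  [196,216): 20 bp
  [216,221): 5 bp
  [221,229): 8 bp
  [229,238): 9 bp
  [238,247): 9 bp
  [247,255): 8 bp
  [255,264): 9 bp
  [264,273): 9 bp

[2,3,5,5,6,6,7,7,7,7,8,8,8,8,9,9,9,9,9,10,10,11,11,11,11,17,17,20,23]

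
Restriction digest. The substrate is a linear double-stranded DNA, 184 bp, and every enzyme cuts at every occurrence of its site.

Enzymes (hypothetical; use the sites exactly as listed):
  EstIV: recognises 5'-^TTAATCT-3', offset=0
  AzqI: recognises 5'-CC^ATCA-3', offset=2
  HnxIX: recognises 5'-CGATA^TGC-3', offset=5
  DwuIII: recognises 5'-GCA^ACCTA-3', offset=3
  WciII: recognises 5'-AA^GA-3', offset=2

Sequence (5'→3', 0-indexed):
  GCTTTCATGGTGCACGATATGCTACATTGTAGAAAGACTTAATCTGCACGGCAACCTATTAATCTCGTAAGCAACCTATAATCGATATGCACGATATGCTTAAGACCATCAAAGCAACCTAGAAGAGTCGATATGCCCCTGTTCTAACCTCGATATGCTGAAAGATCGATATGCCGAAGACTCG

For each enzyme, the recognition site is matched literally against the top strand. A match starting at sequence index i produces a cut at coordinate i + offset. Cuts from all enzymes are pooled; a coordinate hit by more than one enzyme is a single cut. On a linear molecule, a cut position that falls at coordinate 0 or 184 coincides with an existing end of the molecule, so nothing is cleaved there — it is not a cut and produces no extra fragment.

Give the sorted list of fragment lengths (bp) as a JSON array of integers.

[3,4,5,6,7,7,8,8,8,9,9,9,14,15,15,16,19,22]

Scan for sites:
  EstIV (TTAATCT, off=0): starts [38, 58] → cuts [38, 58]
  AzqI (CCATCA, off=2): starts [105] → cuts [107]
  HnxIX (CGATATGC, off=5): starts [14, 82, 91, 128, 150, 166] → cuts [19, 87, 96, 133, 155, 171]
  DwuIII (GCAACCTA, off=3): starts [50, 70, 113] → cuts [53, 73, 116]
  WciII (AAGA, off=2): starts [33, 101, 122, 161, 176] → cuts [35, 103, 124, 163, 178]

All cut coordinates (distinct, sorted): [19, 35, 38, 53, 58, 73, 87, 96, 103, 107, 116, 124, 133, 155, 163, 171, 178]

Fragments:
  [0,19): 19 bp
  [19,35): 16 bp
  [35,38): 3 bp
  [38,53): 15 bp
  [53,58): 5 bp
  [58,73): 15 bp
  [73,87): 14 bp
  [87,96): 9 bp
  [96,103): 7 bp
  [103,107): 4 bp
  [107,116): 9 bp
  [116,124): 8 bp
  [124,133): 9 bp
  [133,155): 22 bp
  [155,163): 8 bp
  [163,171): 8 bp
  [171,178): 7 bp
  [178,184): 6 bp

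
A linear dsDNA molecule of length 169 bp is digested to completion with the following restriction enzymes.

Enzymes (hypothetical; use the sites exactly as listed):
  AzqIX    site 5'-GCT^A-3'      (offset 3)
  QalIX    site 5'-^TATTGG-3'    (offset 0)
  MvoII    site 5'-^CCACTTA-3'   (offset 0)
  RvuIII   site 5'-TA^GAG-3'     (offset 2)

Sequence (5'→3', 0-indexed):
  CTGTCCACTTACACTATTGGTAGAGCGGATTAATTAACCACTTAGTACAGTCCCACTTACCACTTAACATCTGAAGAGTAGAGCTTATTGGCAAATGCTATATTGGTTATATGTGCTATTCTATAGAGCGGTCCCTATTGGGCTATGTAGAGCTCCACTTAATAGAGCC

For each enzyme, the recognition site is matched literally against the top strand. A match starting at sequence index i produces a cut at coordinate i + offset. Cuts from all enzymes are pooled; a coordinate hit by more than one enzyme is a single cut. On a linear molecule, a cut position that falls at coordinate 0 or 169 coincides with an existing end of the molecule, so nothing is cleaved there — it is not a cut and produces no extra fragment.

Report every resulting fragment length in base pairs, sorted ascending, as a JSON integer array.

Scan for sites:
  AzqIX GCTA/3: at [96, 114, 141] ⇒ [99, 117, 144]
  QalIX TATTGG/0: at [14, 85, 100, 135] ⇒ [14, 85, 100, 135]
  MvoII CCACTTA/0: at [4, 37, 52, 59, 154] ⇒ [4, 37, 52, 59, 154]
  RvuIII TAGAG/2: at [20, 78, 123, 147, 162] ⇒ [22, 80, 125, 149, 164]

Pooled cuts: [4, 14, 22, 37, 52, 59, 80, 85, 99, 100, 117, 125, 135, 144, 149, 154, 164]

Fragment lengths:
  [0,4): 4 bp
  [4,14): 10 bp
  [14,22): 8 bp
  [22,37): 15 bp
  [37,52): 15 bp
  [52,59): 7 bp
  [59,80): 21 bp
  [80,85): 5 bp
  [85,99): 14 bp
  [99,100): 1 bp
  [100,117): 17 bp
  [117,125): 8 bp
  [125,135): 10 bp
  [135,144): 9 bp
  [144,149): 5 bp
  [149,154): 5 bp
  [154,164): 10 bp
  [164,169): 5 bp

[1,4,5,5,5,5,7,8,8,9,10,10,10,14,15,15,17,21]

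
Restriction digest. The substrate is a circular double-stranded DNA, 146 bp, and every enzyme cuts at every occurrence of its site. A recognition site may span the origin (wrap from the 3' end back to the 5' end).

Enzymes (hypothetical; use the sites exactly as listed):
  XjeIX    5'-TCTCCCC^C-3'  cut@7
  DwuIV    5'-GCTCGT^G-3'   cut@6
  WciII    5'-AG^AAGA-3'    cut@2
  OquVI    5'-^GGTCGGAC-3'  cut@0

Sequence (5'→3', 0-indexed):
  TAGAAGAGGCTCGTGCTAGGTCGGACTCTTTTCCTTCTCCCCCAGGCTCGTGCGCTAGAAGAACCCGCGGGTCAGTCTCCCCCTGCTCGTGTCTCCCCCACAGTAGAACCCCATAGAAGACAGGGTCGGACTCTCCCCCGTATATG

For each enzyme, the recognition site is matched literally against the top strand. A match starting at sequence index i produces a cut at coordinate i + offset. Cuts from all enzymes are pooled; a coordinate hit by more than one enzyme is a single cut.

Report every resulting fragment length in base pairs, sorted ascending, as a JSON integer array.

[4,7,7,8,8,9,11,11,15,18,24,24]

Scan for sites:
  XjeIX (TCTCCCCC, off=7): starts [35, 75, 91, 131] → cuts [42, 82, 98, 138]
  DwuIV (GCTCGTG, off=6): starts [8, 45, 84] → cuts [14, 51, 90]
  WciII (AGAAGA, off=2): starts [1, 56, 114] → cuts [3, 58, 116]
  OquVI (GGTCGGAC, off=0): starts [18, 123] → cuts [18, 123]

Pooled cuts: [3, 14, 18, 42, 51, 58, 82, 90, 98, 116, 123, 138]

Fragment lengths:
  3→14: 11 bp
  14→18: 4 bp
  18→42: 24 bp
  42→51: 9 bp
  51→58: 7 bp
  58→82: 24 bp
  82→90: 8 bp
  90→98: 8 bp
  98→116: 18 bp
  116→123: 7 bp
  123→138: 15 bp
  138→3 (wrap): 146-138+3 = 11 bp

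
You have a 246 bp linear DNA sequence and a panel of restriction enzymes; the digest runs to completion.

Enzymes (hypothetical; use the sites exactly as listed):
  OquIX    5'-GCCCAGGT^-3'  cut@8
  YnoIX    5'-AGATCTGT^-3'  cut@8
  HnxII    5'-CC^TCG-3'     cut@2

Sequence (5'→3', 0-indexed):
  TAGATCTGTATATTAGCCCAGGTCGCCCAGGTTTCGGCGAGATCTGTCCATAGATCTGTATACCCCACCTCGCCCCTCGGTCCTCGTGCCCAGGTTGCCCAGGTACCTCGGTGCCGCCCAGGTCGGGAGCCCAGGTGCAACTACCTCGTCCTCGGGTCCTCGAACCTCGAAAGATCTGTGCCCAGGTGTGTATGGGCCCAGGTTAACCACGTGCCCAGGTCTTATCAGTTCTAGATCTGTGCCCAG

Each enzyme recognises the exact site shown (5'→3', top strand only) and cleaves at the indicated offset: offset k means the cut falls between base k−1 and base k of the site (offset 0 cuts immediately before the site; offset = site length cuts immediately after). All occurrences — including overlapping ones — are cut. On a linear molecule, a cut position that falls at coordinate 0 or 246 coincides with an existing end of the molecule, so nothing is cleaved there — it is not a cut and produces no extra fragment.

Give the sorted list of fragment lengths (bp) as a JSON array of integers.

[3,6,6,7,7,7,8,8,9,9,9,9,10,12,12,13,13,14,15,16,16,17,20]

Scan for sites:
  OquIX (GCCCAGGT, off=8): starts [15, 24, 87, 96, 115, 128, 179, 195, 212] → cuts [23, 32, 95, 104, 123, 136, 187, 203, 220]
  YnoIX (AGATCTGT, off=8): starts [1, 39, 51, 171, 232] → cuts [9, 47, 59, 179, 240]
  HnxII (CCTCG, off=2): starts [67, 74, 81, 105, 143, 149, 157, 164] → cuts [69, 76, 83, 107, 145, 151, 159, 166]

Pooled cuts: [9, 23, 32, 47, 59, 69, 76, 83, 95, 104, 107, 123, 136, 145, 151, 159, 166, 179, 187, 203, 220, 240]

Fragment lengths:
  [0,9): 9 bp
  [9,23): 14 bp
  [23,32): 9 bp
  [32,47): 15 bp
  [47,59): 12 bp
  [59,69): 10 bp
  [69,76): 7 bp
  [76,83): 7 bp
  [83,95): 12 bp
  [95,104): 9 bp
  [104,107): 3 bp
  [107,123): 16 bp
  [123,136): 13 bp
  [136,145): 9 bp
  [145,151): 6 bp
  [151,159): 8 bp
  [159,166): 7 bp
  [166,179): 13 bp
  [179,187): 8 bp
  [187,203): 16 bp
  [203,220): 17 bp
  [220,240): 20 bp
  [240,246): 6 bp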